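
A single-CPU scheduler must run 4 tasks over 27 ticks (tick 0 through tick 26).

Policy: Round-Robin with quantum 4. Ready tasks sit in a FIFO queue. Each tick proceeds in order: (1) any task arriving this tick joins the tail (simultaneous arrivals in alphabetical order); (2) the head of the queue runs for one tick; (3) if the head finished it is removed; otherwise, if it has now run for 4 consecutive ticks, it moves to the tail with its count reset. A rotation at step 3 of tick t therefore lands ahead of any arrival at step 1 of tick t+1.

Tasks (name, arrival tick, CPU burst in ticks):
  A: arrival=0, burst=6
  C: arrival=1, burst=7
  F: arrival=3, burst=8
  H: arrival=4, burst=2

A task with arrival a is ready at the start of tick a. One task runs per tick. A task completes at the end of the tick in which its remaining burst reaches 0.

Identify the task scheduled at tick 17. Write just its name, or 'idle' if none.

running at tick 17 = C

t=0: queue=[A] q_used=0 → run A
t=1: queue=[A,C] q_used=1 → run A
t=2: queue=[A,C] q_used=2 → run A
t=3: queue=[A,C,F] q_used=3 → run A
t=4: queue=[C,F,A,H] q_used=0 → run C
t=5: queue=[C,F,A,H] q_used=1 → run C
t=6: queue=[C,F,A,H] q_used=2 → run C
t=7: queue=[C,F,A,H] q_used=3 → run C
t=8: queue=[F,A,H,C] q_used=0 → run F
t=9: queue=[F,A,H,C] q_used=1 → run F
t=10: queue=[F,A,H,C] q_used=2 → run F
t=11: queue=[F,A,H,C] q_used=3 → run F
t=12: queue=[A,H,C,F] q_used=0 → run A
t=13: queue=[A,H,C,F] q_used=1 → run A
t=14: queue=[H,C,F] q_used=0 → run H
t=15: queue=[H,C,F] q_used=1 → run H
t=16: queue=[C,F] q_used=0 → run C
t=17: queue=[C,F] q_used=1 → run C
t=18: queue=[C,F] q_used=2 → run C
t=19: queue=[F] q_used=0 → run F
t=20: queue=[F] q_used=1 → run F
t=21: queue=[F] q_used=2 → run F
t=22: queue=[F] q_used=3 → run F
t=23: (idle)
t=24: (idle)
t=25: (idle)
t=26: (idle)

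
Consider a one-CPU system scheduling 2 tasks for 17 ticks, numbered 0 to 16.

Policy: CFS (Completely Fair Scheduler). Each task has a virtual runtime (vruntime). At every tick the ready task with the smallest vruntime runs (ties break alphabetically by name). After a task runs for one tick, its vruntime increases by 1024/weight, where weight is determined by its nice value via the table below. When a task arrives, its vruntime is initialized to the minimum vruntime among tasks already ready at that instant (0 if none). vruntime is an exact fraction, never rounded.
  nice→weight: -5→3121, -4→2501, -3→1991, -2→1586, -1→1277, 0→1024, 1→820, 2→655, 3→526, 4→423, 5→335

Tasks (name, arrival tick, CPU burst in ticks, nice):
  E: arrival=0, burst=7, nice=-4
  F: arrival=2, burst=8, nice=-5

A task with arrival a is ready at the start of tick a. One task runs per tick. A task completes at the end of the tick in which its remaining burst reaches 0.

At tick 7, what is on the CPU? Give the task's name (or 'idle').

running at tick 7 = E

t=0: vr[E=0] → run E
t=1: vr[E=1024/2501] → run E
t=2: vr[E=2048/2501 F=2048/2501] → run E
t=3: vr[E=3072/2501 F=2048/2501] → run F
t=4: vr[E=3072/2501 F=8952832/7805621] → run F
t=5: vr[E=3072/2501 F=11513856/7805621] → run E
t=6: vr[E=4096/2501 F=11513856/7805621] → run F
t=7: vr[E=4096/2501 F=14074880/7805621] → run E
t=8: vr[E=5120/2501 F=14074880/7805621] → run F
t=9: vr[E=5120/2501 F=16635904/7805621] → run E
t=10: vr[E=6144/2501 F=16635904/7805621] → run F
t=11: vr[E=6144/2501 F=19196928/7805621] → run E
t=12: vr[F=19196928/7805621] → run F
t=13: vr[F=21757952/7805621] → run F
t=14: vr[F=24318976/7805621] → run F
t=15: (idle)
t=16: (idle)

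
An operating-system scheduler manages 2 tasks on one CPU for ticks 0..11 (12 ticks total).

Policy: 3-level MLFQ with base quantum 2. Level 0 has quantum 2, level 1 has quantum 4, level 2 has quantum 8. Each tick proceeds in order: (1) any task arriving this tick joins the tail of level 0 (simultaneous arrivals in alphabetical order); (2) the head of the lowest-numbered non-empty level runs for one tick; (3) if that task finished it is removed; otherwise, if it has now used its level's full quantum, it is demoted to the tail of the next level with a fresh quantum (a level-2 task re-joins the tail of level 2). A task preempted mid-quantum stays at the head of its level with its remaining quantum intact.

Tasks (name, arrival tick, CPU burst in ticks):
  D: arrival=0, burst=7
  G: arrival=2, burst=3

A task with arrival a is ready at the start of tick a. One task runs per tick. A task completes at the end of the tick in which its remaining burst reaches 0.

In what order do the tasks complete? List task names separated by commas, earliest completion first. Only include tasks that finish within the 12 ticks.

t=0: L0/L1/L2 = D/-/- → run D
t=1: L0/L1/L2 = D/-/- → run D
t=2: L0/L1/L2 = G/D/- → run G
t=3: L0/L1/L2 = G/D/- → run G
t=4: L0/L1/L2 = -/DG/- → run D
t=5: L0/L1/L2 = -/DG/- → run D
t=6: L0/L1/L2 = -/DG/- → run D
t=7: L0/L1/L2 = -/DG/- → run D
t=8: L0/L1/L2 = -/G/D → run G
t=9: L0/L1/L2 = -/-/D → run D
t=10: (idle)
t=11: (idle)

completion order = G, D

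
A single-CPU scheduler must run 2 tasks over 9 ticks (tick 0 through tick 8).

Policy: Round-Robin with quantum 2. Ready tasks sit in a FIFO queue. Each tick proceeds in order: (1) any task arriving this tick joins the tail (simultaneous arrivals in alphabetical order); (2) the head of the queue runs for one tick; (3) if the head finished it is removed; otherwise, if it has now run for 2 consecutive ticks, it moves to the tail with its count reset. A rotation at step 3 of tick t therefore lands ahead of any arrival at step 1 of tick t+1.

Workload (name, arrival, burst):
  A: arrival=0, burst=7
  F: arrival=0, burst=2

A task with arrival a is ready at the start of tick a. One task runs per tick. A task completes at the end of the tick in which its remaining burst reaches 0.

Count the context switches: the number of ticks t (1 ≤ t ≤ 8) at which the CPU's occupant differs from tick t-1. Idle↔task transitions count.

t=0: queue=[A,F] q_used=0 → run A
t=1: queue=[A,F] q_used=1 → run A
t=2: queue=[F,A] q_used=0 → run F
t=3: queue=[F,A] q_used=1 → run F
t=4: queue=[A] q_used=0 → run A
t=5: queue=[A] q_used=1 → run A
t=6: queue=[A] q_used=0 → run A
t=7: queue=[A] q_used=1 → run A
t=8: queue=[A] q_used=0 → run A

context switches = 2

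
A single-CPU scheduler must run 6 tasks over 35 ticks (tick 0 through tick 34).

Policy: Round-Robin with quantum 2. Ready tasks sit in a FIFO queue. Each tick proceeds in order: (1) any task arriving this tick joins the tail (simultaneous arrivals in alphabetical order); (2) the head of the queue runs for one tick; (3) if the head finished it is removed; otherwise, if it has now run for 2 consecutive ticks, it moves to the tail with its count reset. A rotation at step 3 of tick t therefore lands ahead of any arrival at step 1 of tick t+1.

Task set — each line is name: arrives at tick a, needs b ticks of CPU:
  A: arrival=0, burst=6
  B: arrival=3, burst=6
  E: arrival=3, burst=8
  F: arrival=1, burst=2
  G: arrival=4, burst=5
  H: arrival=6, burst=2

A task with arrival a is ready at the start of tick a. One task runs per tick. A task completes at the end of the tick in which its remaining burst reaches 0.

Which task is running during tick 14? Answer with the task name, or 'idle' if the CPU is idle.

t=0: queue=[A] q_used=0 → run A
t=1: queue=[A,F] q_used=1 → run A
t=2: queue=[F,A] q_used=0 → run F
t=3: queue=[F,A,B,E] q_used=1 → run F
t=4: queue=[A,B,E,G] q_used=0 → run A
t=5: queue=[A,B,E,G] q_used=1 → run A
t=6: queue=[B,E,G,A,H] q_used=0 → run B
t=7: queue=[B,E,G,A,H] q_used=1 → run B
t=8: queue=[E,G,A,H,B] q_used=0 → run E
t=9: queue=[E,G,A,H,B] q_used=1 → run E
t=10: queue=[G,A,H,B,E] q_used=0 → run G
t=11: queue=[G,A,H,B,E] q_used=1 → run G
t=12: queue=[A,H,B,E,G] q_used=0 → run A
t=13: queue=[A,H,B,E,G] q_used=1 → run A
t=14: queue=[H,B,E,G] q_used=0 → run H
t=15: queue=[H,B,E,G] q_used=1 → run H
t=16: queue=[B,E,G] q_used=0 → run B
t=17: queue=[B,E,G] q_used=1 → run B
t=18: queue=[E,G,B] q_used=0 → run E
t=19: queue=[E,G,B] q_used=1 → run E
t=20: queue=[G,B,E] q_used=0 → run G
t=21: queue=[G,B,E] q_used=1 → run G
t=22: queue=[B,E,G] q_used=0 → run B
t=23: queue=[B,E,G] q_used=1 → run B
t=24: queue=[E,G] q_used=0 → run E
t=25: queue=[E,G] q_used=1 → run E
t=26: queue=[G,E] q_used=0 → run G
t=27: queue=[E] q_used=0 → run E
t=28: queue=[E] q_used=1 → run E
t=29: (idle)
t=30: (idle)
t=31: (idle)
t=32: (idle)
t=33: (idle)
t=34: (idle)

running at tick 14 = H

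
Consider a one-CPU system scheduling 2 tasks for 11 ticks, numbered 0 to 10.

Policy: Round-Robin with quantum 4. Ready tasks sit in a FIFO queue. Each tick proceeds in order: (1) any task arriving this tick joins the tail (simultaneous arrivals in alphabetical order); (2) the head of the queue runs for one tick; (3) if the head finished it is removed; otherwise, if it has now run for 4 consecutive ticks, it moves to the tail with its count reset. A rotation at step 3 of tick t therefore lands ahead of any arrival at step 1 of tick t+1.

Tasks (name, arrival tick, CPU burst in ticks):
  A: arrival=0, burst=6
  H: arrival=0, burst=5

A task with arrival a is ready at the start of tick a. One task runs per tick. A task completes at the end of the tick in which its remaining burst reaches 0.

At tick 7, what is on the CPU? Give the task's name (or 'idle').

t=0: queue=[A,H] q_used=0 → run A
t=1: queue=[A,H] q_used=1 → run A
t=2: queue=[A,H] q_used=2 → run A
t=3: queue=[A,H] q_used=3 → run A
t=4: queue=[H,A] q_used=0 → run H
t=5: queue=[H,A] q_used=1 → run H
t=6: queue=[H,A] q_used=2 → run H
t=7: queue=[H,A] q_used=3 → run H
t=8: queue=[A,H] q_used=0 → run A
t=9: queue=[A,H] q_used=1 → run A
t=10: queue=[H] q_used=0 → run H

running at tick 7 = H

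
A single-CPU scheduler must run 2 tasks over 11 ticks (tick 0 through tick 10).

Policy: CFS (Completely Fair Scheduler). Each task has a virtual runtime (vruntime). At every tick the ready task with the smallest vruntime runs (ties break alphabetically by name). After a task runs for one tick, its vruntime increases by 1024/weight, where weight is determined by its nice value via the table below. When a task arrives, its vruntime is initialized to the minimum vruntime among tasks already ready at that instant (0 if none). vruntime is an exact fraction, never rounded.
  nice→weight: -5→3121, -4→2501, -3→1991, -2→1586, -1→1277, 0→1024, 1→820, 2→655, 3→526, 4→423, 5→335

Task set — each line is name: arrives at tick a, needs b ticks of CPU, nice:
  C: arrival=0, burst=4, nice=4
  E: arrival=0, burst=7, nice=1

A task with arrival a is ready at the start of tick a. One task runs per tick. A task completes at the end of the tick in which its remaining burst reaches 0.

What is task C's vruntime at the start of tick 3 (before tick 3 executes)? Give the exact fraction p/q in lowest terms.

vruntime(C, start of tick 3) = 1024/423

t=0: vr[C=0 E=0] → run C
t=1: vr[C=1024/423 E=0] → run E
t=2: vr[C=1024/423 E=256/205] → run E
t=3: vr[C=1024/423 E=512/205] → run C
t=4: vr[C=2048/423 E=512/205] → run E
t=5: vr[C=2048/423 E=768/205] → run E
t=6: vr[C=2048/423 E=1024/205] → run C
t=7: vr[C=1024/141 E=1024/205] → run E
t=8: vr[C=1024/141 E=256/41] → run E
t=9: vr[C=1024/141 E=1536/205] → run C
t=10: vr[E=1536/205] → run E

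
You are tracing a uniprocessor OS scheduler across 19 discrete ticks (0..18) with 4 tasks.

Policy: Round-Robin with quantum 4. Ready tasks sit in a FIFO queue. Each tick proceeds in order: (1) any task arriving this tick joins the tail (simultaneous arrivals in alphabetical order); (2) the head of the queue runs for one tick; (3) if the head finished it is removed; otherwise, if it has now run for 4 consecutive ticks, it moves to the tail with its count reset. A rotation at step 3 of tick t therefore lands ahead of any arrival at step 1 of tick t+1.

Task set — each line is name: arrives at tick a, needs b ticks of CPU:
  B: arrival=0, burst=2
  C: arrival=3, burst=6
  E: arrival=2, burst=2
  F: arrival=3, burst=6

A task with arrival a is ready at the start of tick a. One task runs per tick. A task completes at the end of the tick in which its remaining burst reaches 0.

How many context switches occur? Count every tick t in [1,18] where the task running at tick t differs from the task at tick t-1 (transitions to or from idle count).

t=0: queue=[B] q_used=0 → run B
t=1: queue=[B] q_used=1 → run B
t=2: queue=[E] q_used=0 → run E
t=3: queue=[E,C,F] q_used=1 → run E
t=4: queue=[C,F] q_used=0 → run C
t=5: queue=[C,F] q_used=1 → run C
t=6: queue=[C,F] q_used=2 → run C
t=7: queue=[C,F] q_used=3 → run C
t=8: queue=[F,C] q_used=0 → run F
t=9: queue=[F,C] q_used=1 → run F
t=10: queue=[F,C] q_used=2 → run F
t=11: queue=[F,C] q_used=3 → run F
t=12: queue=[C,F] q_used=0 → run C
t=13: queue=[C,F] q_used=1 → run C
t=14: queue=[F] q_used=0 → run F
t=15: queue=[F] q_used=1 → run F
t=16: (idle)
t=17: (idle)
t=18: (idle)

context switches = 6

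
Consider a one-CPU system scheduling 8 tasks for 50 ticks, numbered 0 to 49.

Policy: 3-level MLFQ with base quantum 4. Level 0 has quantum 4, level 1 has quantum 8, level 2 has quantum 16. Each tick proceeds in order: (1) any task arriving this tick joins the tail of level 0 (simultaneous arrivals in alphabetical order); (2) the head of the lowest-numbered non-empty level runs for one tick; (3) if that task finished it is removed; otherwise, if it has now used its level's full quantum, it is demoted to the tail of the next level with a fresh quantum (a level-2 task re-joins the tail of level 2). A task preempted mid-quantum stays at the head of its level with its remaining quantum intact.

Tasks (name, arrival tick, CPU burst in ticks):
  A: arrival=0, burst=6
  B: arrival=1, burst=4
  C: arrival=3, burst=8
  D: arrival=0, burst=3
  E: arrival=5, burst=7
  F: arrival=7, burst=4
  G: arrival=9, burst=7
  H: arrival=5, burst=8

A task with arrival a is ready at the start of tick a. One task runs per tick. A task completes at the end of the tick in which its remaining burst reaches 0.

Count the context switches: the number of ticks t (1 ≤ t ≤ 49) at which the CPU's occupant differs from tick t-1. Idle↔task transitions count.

context switches = 13

t=0: L0/L1/L2 = AD/-/- → run A
t=1: L0/L1/L2 = ADB/-/- → run A
t=2: L0/L1/L2 = ADB/-/- → run A
t=3: L0/L1/L2 = ADBC/-/- → run A
t=4: L0/L1/L2 = DBC/A/- → run D
t=5: L0/L1/L2 = DBCEH/A/- → run D
t=6: L0/L1/L2 = DBCEH/A/- → run D
t=7: L0/L1/L2 = BCEHF/A/- → run B
t=8: L0/L1/L2 = BCEHF/A/- → run B
t=9: L0/L1/L2 = BCEHFG/A/- → run B
t=10: L0/L1/L2 = BCEHFG/A/- → run B
t=11: L0/L1/L2 = CEHFG/A/- → run C
t=12: L0/L1/L2 = CEHFG/A/- → run C
t=13: L0/L1/L2 = CEHFG/A/- → run C
t=14: L0/L1/L2 = CEHFG/A/- → run C
t=15: L0/L1/L2 = EHFG/AC/- → run E
t=16: L0/L1/L2 = EHFG/AC/- → run E
t=17: L0/L1/L2 = EHFG/AC/- → run E
t=18: L0/L1/L2 = EHFG/AC/- → run E
t=19: L0/L1/L2 = HFG/ACE/- → run H
t=20: L0/L1/L2 = HFG/ACE/- → run H
t=21: L0/L1/L2 = HFG/ACE/- → run H
t=22: L0/L1/L2 = HFG/ACE/- → run H
t=23: L0/L1/L2 = FG/ACEH/- → run F
t=24: L0/L1/L2 = FG/ACEH/- → run F
t=25: L0/L1/L2 = FG/ACEH/- → run F
t=26: L0/L1/L2 = FG/ACEH/- → run F
t=27: L0/L1/L2 = G/ACEH/- → run G
t=28: L0/L1/L2 = G/ACEH/- → run G
t=29: L0/L1/L2 = G/ACEH/- → run G
t=30: L0/L1/L2 = G/ACEH/- → run G
t=31: L0/L1/L2 = -/ACEHG/- → run A
t=32: L0/L1/L2 = -/ACEHG/- → run A
t=33: L0/L1/L2 = -/CEHG/- → run C
t=34: L0/L1/L2 = -/CEHG/- → run C
t=35: L0/L1/L2 = -/CEHG/- → run C
t=36: L0/L1/L2 = -/CEHG/- → run C
t=37: L0/L1/L2 = -/EHG/- → run E
t=38: L0/L1/L2 = -/EHG/- → run E
t=39: L0/L1/L2 = -/EHG/- → run E
t=40: L0/L1/L2 = -/HG/- → run H
t=41: L0/L1/L2 = -/HG/- → run H
t=42: L0/L1/L2 = -/HG/- → run H
t=43: L0/L1/L2 = -/HG/- → run H
t=44: L0/L1/L2 = -/G/- → run G
t=45: L0/L1/L2 = -/G/- → run G
t=46: L0/L1/L2 = -/G/- → run G
t=47: (idle)
t=48: (idle)
t=49: (idle)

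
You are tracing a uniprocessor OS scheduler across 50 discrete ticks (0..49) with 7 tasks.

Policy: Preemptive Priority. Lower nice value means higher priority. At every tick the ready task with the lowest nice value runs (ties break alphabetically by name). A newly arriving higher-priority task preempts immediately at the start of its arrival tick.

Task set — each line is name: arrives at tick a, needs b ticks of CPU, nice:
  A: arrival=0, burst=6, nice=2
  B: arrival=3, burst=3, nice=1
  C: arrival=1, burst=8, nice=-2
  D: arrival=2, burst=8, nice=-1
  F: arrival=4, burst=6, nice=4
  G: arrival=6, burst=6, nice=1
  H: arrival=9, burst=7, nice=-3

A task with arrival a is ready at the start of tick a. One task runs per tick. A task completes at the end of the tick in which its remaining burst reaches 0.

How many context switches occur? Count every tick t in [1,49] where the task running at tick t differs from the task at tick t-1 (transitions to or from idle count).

t=0: ready={A} → run A
t=1: ready={A,C} → run C
t=2: ready={A,C,D} → run C
t=3: ready={A,B,C,D} → run C
t=4: ready={A,B,C,D,F} → run C
t=5: ready={A,B,C,D,F} → run C
t=6: ready={A,B,C,D,F,G} → run C
t=7: ready={A,B,C,D,F,G} → run C
t=8: ready={A,B,C,D,F,G} → run C
t=9: ready={A,B,D,F,G,H} → run H
t=10: ready={A,B,D,F,G,H} → run H
t=11: ready={A,B,D,F,G,H} → run H
t=12: ready={A,B,D,F,G,H} → run H
t=13: ready={A,B,D,F,G,H} → run H
t=14: ready={A,B,D,F,G,H} → run H
t=15: ready={A,B,D,F,G,H} → run H
t=16: ready={A,B,D,F,G} → run D
t=17: ready={A,B,D,F,G} → run D
t=18: ready={A,B,D,F,G} → run D
t=19: ready={A,B,D,F,G} → run D
t=20: ready={A,B,D,F,G} → run D
t=21: ready={A,B,D,F,G} → run D
t=22: ready={A,B,D,F,G} → run D
t=23: ready={A,B,D,F,G} → run D
t=24: ready={A,B,F,G} → run B
t=25: ready={A,B,F,G} → run B
t=26: ready={A,B,F,G} → run B
t=27: ready={A,F,G} → run G
t=28: ready={A,F,G} → run G
t=29: ready={A,F,G} → run G
t=30: ready={A,F,G} → run G
t=31: ready={A,F,G} → run G
t=32: ready={A,F,G} → run G
t=33: ready={A,F} → run A
t=34: ready={A,F} → run A
t=35: ready={A,F} → run A
t=36: ready={A,F} → run A
t=37: ready={A,F} → run A
t=38: ready={F} → run F
t=39: ready={F} → run F
t=40: ready={F} → run F
t=41: ready={F} → run F
t=42: ready={F} → run F
t=43: ready={F} → run F
t=44: (idle)
t=45: (idle)
t=46: (idle)
t=47: (idle)
t=48: (idle)
t=49: (idle)

context switches = 8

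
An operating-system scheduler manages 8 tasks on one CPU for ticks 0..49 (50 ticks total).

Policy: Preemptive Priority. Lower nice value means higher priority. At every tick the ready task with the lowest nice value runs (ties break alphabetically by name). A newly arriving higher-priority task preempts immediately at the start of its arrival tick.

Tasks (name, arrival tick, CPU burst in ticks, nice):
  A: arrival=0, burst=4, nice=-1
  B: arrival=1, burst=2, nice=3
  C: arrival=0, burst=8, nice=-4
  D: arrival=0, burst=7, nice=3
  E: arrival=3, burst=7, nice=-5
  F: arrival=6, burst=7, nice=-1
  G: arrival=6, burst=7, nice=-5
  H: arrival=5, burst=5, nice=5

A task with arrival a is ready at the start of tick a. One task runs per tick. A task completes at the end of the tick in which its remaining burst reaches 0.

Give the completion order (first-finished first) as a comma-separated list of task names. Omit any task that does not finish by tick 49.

t=0: ready={A,C,D} → run C
t=1: ready={A,B,C,D} → run C
t=2: ready={A,B,C,D} → run C
t=3: ready={A,B,C,D,E} → run E
t=4: ready={A,B,C,D,E} → run E
t=5: ready={A,B,C,D,E,H} → run E
t=6: ready={A,B,C,D,E,F,G,H} → run E
t=7: ready={A,B,C,D,E,F,G,H} → run E
t=8: ready={A,B,C,D,E,F,G,H} → run E
t=9: ready={A,B,C,D,E,F,G,H} → run E
t=10: ready={A,B,C,D,F,G,H} → run G
t=11: ready={A,B,C,D,F,G,H} → run G
t=12: ready={A,B,C,D,F,G,H} → run G
t=13: ready={A,B,C,D,F,G,H} → run G
t=14: ready={A,B,C,D,F,G,H} → run G
t=15: ready={A,B,C,D,F,G,H} → run G
t=16: ready={A,B,C,D,F,G,H} → run G
t=17: ready={A,B,C,D,F,H} → run C
t=18: ready={A,B,C,D,F,H} → run C
t=19: ready={A,B,C,D,F,H} → run C
t=20: ready={A,B,C,D,F,H} → run C
t=21: ready={A,B,C,D,F,H} → run C
t=22: ready={A,B,D,F,H} → run A
t=23: ready={A,B,D,F,H} → run A
t=24: ready={A,B,D,F,H} → run A
t=25: ready={A,B,D,F,H} → run A
t=26: ready={B,D,F,H} → run F
t=27: ready={B,D,F,H} → run F
t=28: ready={B,D,F,H} → run F
t=29: ready={B,D,F,H} → run F
t=30: ready={B,D,F,H} → run F
t=31: ready={B,D,F,H} → run F
t=32: ready={B,D,F,H} → run F
t=33: ready={B,D,H} → run B
t=34: ready={B,D,H} → run B
t=35: ready={D,H} → run D
t=36: ready={D,H} → run D
t=37: ready={D,H} → run D
t=38: ready={D,H} → run D
t=39: ready={D,H} → run D
t=40: ready={D,H} → run D
t=41: ready={D,H} → run D
t=42: ready={H} → run H
t=43: ready={H} → run H
t=44: ready={H} → run H
t=45: ready={H} → run H
t=46: ready={H} → run H
t=47: (idle)
t=48: (idle)
t=49: (idle)

completion order = E, G, C, A, F, B, D, H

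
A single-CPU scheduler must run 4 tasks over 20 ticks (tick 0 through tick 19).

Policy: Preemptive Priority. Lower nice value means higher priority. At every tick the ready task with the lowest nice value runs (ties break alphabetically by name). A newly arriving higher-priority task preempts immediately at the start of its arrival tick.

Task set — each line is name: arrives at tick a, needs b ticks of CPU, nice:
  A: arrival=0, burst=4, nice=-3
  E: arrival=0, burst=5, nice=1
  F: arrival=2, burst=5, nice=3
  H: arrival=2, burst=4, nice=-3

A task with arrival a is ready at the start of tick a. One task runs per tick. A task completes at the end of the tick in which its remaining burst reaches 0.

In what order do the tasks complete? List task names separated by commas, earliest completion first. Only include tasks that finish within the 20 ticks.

t=0: ready={A,E} → run A
t=1: ready={A,E} → run A
t=2: ready={A,E,F,H} → run A
t=3: ready={A,E,F,H} → run A
t=4: ready={E,F,H} → run H
t=5: ready={E,F,H} → run H
t=6: ready={E,F,H} → run H
t=7: ready={E,F,H} → run H
t=8: ready={E,F} → run E
t=9: ready={E,F} → run E
t=10: ready={E,F} → run E
t=11: ready={E,F} → run E
t=12: ready={E,F} → run E
t=13: ready={F} → run F
t=14: ready={F} → run F
t=15: ready={F} → run F
t=16: ready={F} → run F
t=17: ready={F} → run F
t=18: (idle)
t=19: (idle)

completion order = A, H, E, F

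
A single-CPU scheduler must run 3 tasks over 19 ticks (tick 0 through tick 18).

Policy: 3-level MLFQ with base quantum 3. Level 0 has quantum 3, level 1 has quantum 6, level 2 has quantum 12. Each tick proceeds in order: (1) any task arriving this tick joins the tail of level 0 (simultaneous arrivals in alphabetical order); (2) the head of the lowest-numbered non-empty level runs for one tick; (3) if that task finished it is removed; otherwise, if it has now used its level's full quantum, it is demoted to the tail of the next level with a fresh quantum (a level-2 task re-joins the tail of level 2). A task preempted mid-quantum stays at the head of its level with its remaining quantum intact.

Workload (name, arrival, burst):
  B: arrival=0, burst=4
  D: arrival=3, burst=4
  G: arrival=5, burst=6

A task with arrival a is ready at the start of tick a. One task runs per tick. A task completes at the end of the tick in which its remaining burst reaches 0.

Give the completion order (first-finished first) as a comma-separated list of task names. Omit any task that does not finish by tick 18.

t=0: L0/L1/L2 = B/-/- → run B
t=1: L0/L1/L2 = B/-/- → run B
t=2: L0/L1/L2 = B/-/- → run B
t=3: L0/L1/L2 = D/B/- → run D
t=4: L0/L1/L2 = D/B/- → run D
t=5: L0/L1/L2 = DG/B/- → run D
t=6: L0/L1/L2 = G/BD/- → run G
t=7: L0/L1/L2 = G/BD/- → run G
t=8: L0/L1/L2 = G/BD/- → run G
t=9: L0/L1/L2 = -/BDG/- → run B
t=10: L0/L1/L2 = -/DG/- → run D
t=11: L0/L1/L2 = -/G/- → run G
t=12: L0/L1/L2 = -/G/- → run G
t=13: L0/L1/L2 = -/G/- → run G
t=14: (idle)
t=15: (idle)
t=16: (idle)
t=17: (idle)
t=18: (idle)

completion order = B, D, G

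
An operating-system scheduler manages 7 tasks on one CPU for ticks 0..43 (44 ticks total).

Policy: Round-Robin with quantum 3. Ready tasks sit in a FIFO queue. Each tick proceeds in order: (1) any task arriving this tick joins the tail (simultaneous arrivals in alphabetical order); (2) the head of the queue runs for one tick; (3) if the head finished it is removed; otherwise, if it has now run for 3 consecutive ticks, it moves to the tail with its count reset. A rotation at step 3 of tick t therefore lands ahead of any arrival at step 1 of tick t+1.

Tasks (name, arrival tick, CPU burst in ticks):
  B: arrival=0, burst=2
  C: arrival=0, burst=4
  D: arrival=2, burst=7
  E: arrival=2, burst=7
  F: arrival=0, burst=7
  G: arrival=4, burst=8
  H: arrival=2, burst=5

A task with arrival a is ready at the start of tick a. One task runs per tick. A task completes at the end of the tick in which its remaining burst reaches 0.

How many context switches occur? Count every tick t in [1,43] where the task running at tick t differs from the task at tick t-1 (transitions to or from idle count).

context switches = 17

t=0: queue=[B,C,F] q_used=0 → run B
t=1: queue=[B,C,F] q_used=1 → run B
t=2: queue=[C,F,D,E,H] q_used=0 → run C
t=3: queue=[C,F,D,E,H] q_used=1 → run C
t=4: queue=[C,F,D,E,H,G] q_used=2 → run C
t=5: queue=[F,D,E,H,G,C] q_used=0 → run F
t=6: queue=[F,D,E,H,G,C] q_used=1 → run F
t=7: queue=[F,D,E,H,G,C] q_used=2 → run F
t=8: queue=[D,E,H,G,C,F] q_used=0 → run D
t=9: queue=[D,E,H,G,C,F] q_used=1 → run D
t=10: queue=[D,E,H,G,C,F] q_used=2 → run D
t=11: queue=[E,H,G,C,F,D] q_used=0 → run E
t=12: queue=[E,H,G,C,F,D] q_used=1 → run E
t=13: queue=[E,H,G,C,F,D] q_used=2 → run E
t=14: queue=[H,G,C,F,D,E] q_used=0 → run H
t=15: queue=[H,G,C,F,D,E] q_used=1 → run H
t=16: queue=[H,G,C,F,D,E] q_used=2 → run H
t=17: queue=[G,C,F,D,E,H] q_used=0 → run G
t=18: queue=[G,C,F,D,E,H] q_used=1 → run G
t=19: queue=[G,C,F,D,E,H] q_used=2 → run G
t=20: queue=[C,F,D,E,H,G] q_used=0 → run C
t=21: queue=[F,D,E,H,G] q_used=0 → run F
t=22: queue=[F,D,E,H,G] q_used=1 → run F
t=23: queue=[F,D,E,H,G] q_used=2 → run F
t=24: queue=[D,E,H,G,F] q_used=0 → run D
t=25: queue=[D,E,H,G,F] q_used=1 → run D
t=26: queue=[D,E,H,G,F] q_used=2 → run D
t=27: queue=[E,H,G,F,D] q_used=0 → run E
t=28: queue=[E,H,G,F,D] q_used=1 → run E
t=29: queue=[E,H,G,F,D] q_used=2 → run E
t=30: queue=[H,G,F,D,E] q_used=0 → run H
t=31: queue=[H,G,F,D,E] q_used=1 → run H
t=32: queue=[G,F,D,E] q_used=0 → run G
t=33: queue=[G,F,D,E] q_used=1 → run G
t=34: queue=[G,F,D,E] q_used=2 → run G
t=35: queue=[F,D,E,G] q_used=0 → run F
t=36: queue=[D,E,G] q_used=0 → run D
t=37: queue=[E,G] q_used=0 → run E
t=38: queue=[G] q_used=0 → run G
t=39: queue=[G] q_used=1 → run G
t=40: (idle)
t=41: (idle)
t=42: (idle)
t=43: (idle)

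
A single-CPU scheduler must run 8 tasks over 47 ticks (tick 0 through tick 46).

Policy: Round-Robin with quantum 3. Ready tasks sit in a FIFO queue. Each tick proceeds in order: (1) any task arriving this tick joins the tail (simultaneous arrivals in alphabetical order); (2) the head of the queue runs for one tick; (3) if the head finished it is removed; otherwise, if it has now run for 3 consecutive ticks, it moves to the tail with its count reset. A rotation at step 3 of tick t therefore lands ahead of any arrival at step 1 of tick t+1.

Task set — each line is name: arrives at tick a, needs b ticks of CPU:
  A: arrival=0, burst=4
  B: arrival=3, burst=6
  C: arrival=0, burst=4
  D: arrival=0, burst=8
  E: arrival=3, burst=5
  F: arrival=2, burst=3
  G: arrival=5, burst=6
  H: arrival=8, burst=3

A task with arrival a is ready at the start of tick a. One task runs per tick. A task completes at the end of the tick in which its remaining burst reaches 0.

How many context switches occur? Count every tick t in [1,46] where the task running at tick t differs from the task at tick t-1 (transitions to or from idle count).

context switches = 15

t=0: queue=[A,C,D] q_used=0 → run A
t=1: queue=[A,C,D] q_used=1 → run A
t=2: queue=[A,C,D,F] q_used=2 → run A
t=3: queue=[C,D,F,A,B,E] q_used=0 → run C
t=4: queue=[C,D,F,A,B,E] q_used=1 → run C
t=5: queue=[C,D,F,A,B,E,G] q_used=2 → run C
t=6: queue=[D,F,A,B,E,G,C] q_used=0 → run D
t=7: queue=[D,F,A,B,E,G,C] q_used=1 → run D
t=8: queue=[D,F,A,B,E,G,C,H] q_used=2 → run D
t=9: queue=[F,A,B,E,G,C,H,D] q_used=0 → run F
t=10: queue=[F,A,B,E,G,C,H,D] q_used=1 → run F
t=11: queue=[F,A,B,E,G,C,H,D] q_used=2 → run F
t=12: queue=[A,B,E,G,C,H,D] q_used=0 → run A
t=13: queue=[B,E,G,C,H,D] q_used=0 → run B
t=14: queue=[B,E,G,C,H,D] q_used=1 → run B
t=15: queue=[B,E,G,C,H,D] q_used=2 → run B
t=16: queue=[E,G,C,H,D,B] q_used=0 → run E
t=17: queue=[E,G,C,H,D,B] q_used=1 → run E
t=18: queue=[E,G,C,H,D,B] q_used=2 → run E
t=19: queue=[G,C,H,D,B,E] q_used=0 → run G
t=20: queue=[G,C,H,D,B,E] q_used=1 → run G
t=21: queue=[G,C,H,D,B,E] q_used=2 → run G
t=22: queue=[C,H,D,B,E,G] q_used=0 → run C
t=23: queue=[H,D,B,E,G] q_used=0 → run H
t=24: queue=[H,D,B,E,G] q_used=1 → run H
t=25: queue=[H,D,B,E,G] q_used=2 → run H
t=26: queue=[D,B,E,G] q_used=0 → run D
t=27: queue=[D,B,E,G] q_used=1 → run D
t=28: queue=[D,B,E,G] q_used=2 → run D
t=29: queue=[B,E,G,D] q_used=0 → run B
t=30: queue=[B,E,G,D] q_used=1 → run B
t=31: queue=[B,E,G,D] q_used=2 → run B
t=32: queue=[E,G,D] q_used=0 → run E
t=33: queue=[E,G,D] q_used=1 → run E
t=34: queue=[G,D] q_used=0 → run G
t=35: queue=[G,D] q_used=1 → run G
t=36: queue=[G,D] q_used=2 → run G
t=37: queue=[D] q_used=0 → run D
t=38: queue=[D] q_used=1 → run D
t=39: (idle)
t=40: (idle)
t=41: (idle)
t=42: (idle)
t=43: (idle)
t=44: (idle)
t=45: (idle)
t=46: (idle)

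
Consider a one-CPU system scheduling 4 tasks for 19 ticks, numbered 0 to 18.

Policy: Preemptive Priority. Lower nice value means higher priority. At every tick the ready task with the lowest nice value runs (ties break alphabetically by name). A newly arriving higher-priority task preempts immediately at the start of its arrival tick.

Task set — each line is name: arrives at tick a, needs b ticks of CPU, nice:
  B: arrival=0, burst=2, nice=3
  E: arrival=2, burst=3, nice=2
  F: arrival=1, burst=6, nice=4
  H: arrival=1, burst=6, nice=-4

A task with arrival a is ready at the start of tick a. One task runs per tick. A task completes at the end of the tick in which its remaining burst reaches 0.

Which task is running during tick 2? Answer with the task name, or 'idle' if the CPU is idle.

t=0: ready={B} → run B
t=1: ready={B,F,H} → run H
t=2: ready={B,E,F,H} → run H
t=3: ready={B,E,F,H} → run H
t=4: ready={B,E,F,H} → run H
t=5: ready={B,E,F,H} → run H
t=6: ready={B,E,F,H} → run H
t=7: ready={B,E,F} → run E
t=8: ready={B,E,F} → run E
t=9: ready={B,E,F} → run E
t=10: ready={B,F} → run B
t=11: ready={F} → run F
t=12: ready={F} → run F
t=13: ready={F} → run F
t=14: ready={F} → run F
t=15: ready={F} → run F
t=16: ready={F} → run F
t=17: (idle)
t=18: (idle)

running at tick 2 = H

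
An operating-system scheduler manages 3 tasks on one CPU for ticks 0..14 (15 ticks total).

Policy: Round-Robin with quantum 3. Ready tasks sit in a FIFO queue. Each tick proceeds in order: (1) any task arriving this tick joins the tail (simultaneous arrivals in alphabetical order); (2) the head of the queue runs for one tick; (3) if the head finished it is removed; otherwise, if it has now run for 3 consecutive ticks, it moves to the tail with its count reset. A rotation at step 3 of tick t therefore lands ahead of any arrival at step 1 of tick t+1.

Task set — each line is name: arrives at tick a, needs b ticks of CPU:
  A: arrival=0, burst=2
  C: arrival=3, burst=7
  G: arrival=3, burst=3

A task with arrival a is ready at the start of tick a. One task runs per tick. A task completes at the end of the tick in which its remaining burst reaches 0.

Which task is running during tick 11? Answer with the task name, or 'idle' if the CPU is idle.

running at tick 11 = C

t=0: queue=[A] q_used=0 → run A
t=1: queue=[A] q_used=1 → run A
t=2: (idle)
t=3: queue=[C,G] q_used=0 → run C
t=4: queue=[C,G] q_used=1 → run C
t=5: queue=[C,G] q_used=2 → run C
t=6: queue=[G,C] q_used=0 → run G
t=7: queue=[G,C] q_used=1 → run G
t=8: queue=[G,C] q_used=2 → run G
t=9: queue=[C] q_used=0 → run C
t=10: queue=[C] q_used=1 → run C
t=11: queue=[C] q_used=2 → run C
t=12: queue=[C] q_used=0 → run C
t=13: (idle)
t=14: (idle)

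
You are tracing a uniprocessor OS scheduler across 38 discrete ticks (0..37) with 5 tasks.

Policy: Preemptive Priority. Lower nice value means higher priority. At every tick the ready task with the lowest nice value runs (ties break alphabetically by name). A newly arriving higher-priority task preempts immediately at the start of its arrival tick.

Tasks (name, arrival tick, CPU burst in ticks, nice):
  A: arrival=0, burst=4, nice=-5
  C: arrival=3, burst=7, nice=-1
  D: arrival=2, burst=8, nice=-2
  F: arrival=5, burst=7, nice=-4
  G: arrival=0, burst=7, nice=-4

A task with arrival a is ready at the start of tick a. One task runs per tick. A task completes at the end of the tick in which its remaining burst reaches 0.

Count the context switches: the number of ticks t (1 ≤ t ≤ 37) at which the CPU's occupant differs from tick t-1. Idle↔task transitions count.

context switches = 6

t=0: ready={A,G} → run A
t=1: ready={A,G} → run A
t=2: ready={A,D,G} → run A
t=3: ready={A,C,D,G} → run A
t=4: ready={C,D,G} → run G
t=5: ready={C,D,F,G} → run F
t=6: ready={C,D,F,G} → run F
t=7: ready={C,D,F,G} → run F
t=8: ready={C,D,F,G} → run F
t=9: ready={C,D,F,G} → run F
t=10: ready={C,D,F,G} → run F
t=11: ready={C,D,F,G} → run F
t=12: ready={C,D,G} → run G
t=13: ready={C,D,G} → run G
t=14: ready={C,D,G} → run G
t=15: ready={C,D,G} → run G
t=16: ready={C,D,G} → run G
t=17: ready={C,D,G} → run G
t=18: ready={C,D} → run D
t=19: ready={C,D} → run D
t=20: ready={C,D} → run D
t=21: ready={C,D} → run D
t=22: ready={C,D} → run D
t=23: ready={C,D} → run D
t=24: ready={C,D} → run D
t=25: ready={C,D} → run D
t=26: ready={C} → run C
t=27: ready={C} → run C
t=28: ready={C} → run C
t=29: ready={C} → run C
t=30: ready={C} → run C
t=31: ready={C} → run C
t=32: ready={C} → run C
t=33: (idle)
t=34: (idle)
t=35: (idle)
t=36: (idle)
t=37: (idle)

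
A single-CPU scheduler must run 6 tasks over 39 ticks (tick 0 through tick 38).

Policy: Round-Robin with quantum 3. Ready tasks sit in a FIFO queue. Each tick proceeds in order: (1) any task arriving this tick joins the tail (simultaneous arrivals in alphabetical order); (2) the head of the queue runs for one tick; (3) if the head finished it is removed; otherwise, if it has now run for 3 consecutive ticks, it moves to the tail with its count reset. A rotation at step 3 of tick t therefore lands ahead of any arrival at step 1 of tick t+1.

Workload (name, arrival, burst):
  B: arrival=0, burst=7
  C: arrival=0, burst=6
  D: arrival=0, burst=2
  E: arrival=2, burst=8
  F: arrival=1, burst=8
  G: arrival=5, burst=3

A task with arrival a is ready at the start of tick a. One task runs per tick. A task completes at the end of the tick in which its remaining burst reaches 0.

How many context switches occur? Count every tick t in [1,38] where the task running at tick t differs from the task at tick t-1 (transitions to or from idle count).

context switches = 13

t=0: queue=[B,C,D] q_used=0 → run B
t=1: queue=[B,C,D,F] q_used=1 → run B
t=2: queue=[B,C,D,F,E] q_used=2 → run B
t=3: queue=[C,D,F,E,B] q_used=0 → run C
t=4: queue=[C,D,F,E,B] q_used=1 → run C
t=5: queue=[C,D,F,E,B,G] q_used=2 → run C
t=6: queue=[D,F,E,B,G,C] q_used=0 → run D
t=7: queue=[D,F,E,B,G,C] q_used=1 → run D
t=8: queue=[F,E,B,G,C] q_used=0 → run F
t=9: queue=[F,E,B,G,C] q_used=1 → run F
t=10: queue=[F,E,B,G,C] q_used=2 → run F
t=11: queue=[E,B,G,C,F] q_used=0 → run E
t=12: queue=[E,B,G,C,F] q_used=1 → run E
t=13: queue=[E,B,G,C,F] q_used=2 → run E
t=14: queue=[B,G,C,F,E] q_used=0 → run B
t=15: queue=[B,G,C,F,E] q_used=1 → run B
t=16: queue=[B,G,C,F,E] q_used=2 → run B
t=17: queue=[G,C,F,E,B] q_used=0 → run G
t=18: queue=[G,C,F,E,B] q_used=1 → run G
t=19: queue=[G,C,F,E,B] q_used=2 → run G
t=20: queue=[C,F,E,B] q_used=0 → run C
t=21: queue=[C,F,E,B] q_used=1 → run C
t=22: queue=[C,F,E,B] q_used=2 → run C
t=23: queue=[F,E,B] q_used=0 → run F
t=24: queue=[F,E,B] q_used=1 → run F
t=25: queue=[F,E,B] q_used=2 → run F
t=26: queue=[E,B,F] q_used=0 → run E
t=27: queue=[E,B,F] q_used=1 → run E
t=28: queue=[E,B,F] q_used=2 → run E
t=29: queue=[B,F,E] q_used=0 → run B
t=30: queue=[F,E] q_used=0 → run F
t=31: queue=[F,E] q_used=1 → run F
t=32: queue=[E] q_used=0 → run E
t=33: queue=[E] q_used=1 → run E
t=34: (idle)
t=35: (idle)
t=36: (idle)
t=37: (idle)
t=38: (idle)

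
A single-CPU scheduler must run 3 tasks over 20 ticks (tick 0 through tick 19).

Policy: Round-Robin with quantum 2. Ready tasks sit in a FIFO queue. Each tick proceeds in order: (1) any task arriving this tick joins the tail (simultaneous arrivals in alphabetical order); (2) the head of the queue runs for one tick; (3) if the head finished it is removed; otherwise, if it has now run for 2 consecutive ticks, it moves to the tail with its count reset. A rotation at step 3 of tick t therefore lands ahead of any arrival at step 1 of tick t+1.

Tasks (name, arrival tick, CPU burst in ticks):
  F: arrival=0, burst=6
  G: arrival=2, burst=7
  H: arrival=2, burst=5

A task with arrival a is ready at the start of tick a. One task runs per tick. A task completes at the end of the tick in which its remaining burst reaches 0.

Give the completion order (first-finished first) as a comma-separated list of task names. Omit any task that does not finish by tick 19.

completion order = F, H, G

t=0: queue=[F] q_used=0 → run F
t=1: queue=[F] q_used=1 → run F
t=2: queue=[F,G,H] q_used=0 → run F
t=3: queue=[F,G,H] q_used=1 → run F
t=4: queue=[G,H,F] q_used=0 → run G
t=5: queue=[G,H,F] q_used=1 → run G
t=6: queue=[H,F,G] q_used=0 → run H
t=7: queue=[H,F,G] q_used=1 → run H
t=8: queue=[F,G,H] q_used=0 → run F
t=9: queue=[F,G,H] q_used=1 → run F
t=10: queue=[G,H] q_used=0 → run G
t=11: queue=[G,H] q_used=1 → run G
t=12: queue=[H,G] q_used=0 → run H
t=13: queue=[H,G] q_used=1 → run H
t=14: queue=[G,H] q_used=0 → run G
t=15: queue=[G,H] q_used=1 → run G
t=16: queue=[H,G] q_used=0 → run H
t=17: queue=[G] q_used=0 → run G
t=18: (idle)
t=19: (idle)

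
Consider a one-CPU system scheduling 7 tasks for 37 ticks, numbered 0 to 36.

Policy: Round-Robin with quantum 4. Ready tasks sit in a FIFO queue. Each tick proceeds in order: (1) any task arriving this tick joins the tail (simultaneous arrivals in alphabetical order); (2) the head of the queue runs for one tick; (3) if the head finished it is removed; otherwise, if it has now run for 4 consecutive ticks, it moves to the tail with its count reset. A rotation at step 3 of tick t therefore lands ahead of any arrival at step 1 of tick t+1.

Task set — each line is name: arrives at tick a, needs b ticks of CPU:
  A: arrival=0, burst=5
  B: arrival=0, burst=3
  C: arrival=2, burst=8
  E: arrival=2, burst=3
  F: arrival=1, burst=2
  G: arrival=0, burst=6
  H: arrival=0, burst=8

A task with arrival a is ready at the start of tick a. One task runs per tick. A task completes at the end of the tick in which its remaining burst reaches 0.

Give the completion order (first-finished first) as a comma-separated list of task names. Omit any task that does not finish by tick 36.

completion order = B, F, E, A, G, H, C

t=0: queue=[A,B,G,H] q_used=0 → run A
t=1: queue=[A,B,G,H,F] q_used=1 → run A
t=2: queue=[A,B,G,H,F,C,E] q_used=2 → run A
t=3: queue=[A,B,G,H,F,C,E] q_used=3 → run A
t=4: queue=[B,G,H,F,C,E,A] q_used=0 → run B
t=5: queue=[B,G,H,F,C,E,A] q_used=1 → run B
t=6: queue=[B,G,H,F,C,E,A] q_used=2 → run B
t=7: queue=[G,H,F,C,E,A] q_used=0 → run G
t=8: queue=[G,H,F,C,E,A] q_used=1 → run G
t=9: queue=[G,H,F,C,E,A] q_used=2 → run G
t=10: queue=[G,H,F,C,E,A] q_used=3 → run G
t=11: queue=[H,F,C,E,A,G] q_used=0 → run H
t=12: queue=[H,F,C,E,A,G] q_used=1 → run H
t=13: queue=[H,F,C,E,A,G] q_used=2 → run H
t=14: queue=[H,F,C,E,A,G] q_used=3 → run H
t=15: queue=[F,C,E,A,G,H] q_used=0 → run F
t=16: queue=[F,C,E,A,G,H] q_used=1 → run F
t=17: queue=[C,E,A,G,H] q_used=0 → run C
t=18: queue=[C,E,A,G,H] q_used=1 → run C
t=19: queue=[C,E,A,G,H] q_used=2 → run C
t=20: queue=[C,E,A,G,H] q_used=3 → run C
t=21: queue=[E,A,G,H,C] q_used=0 → run E
t=22: queue=[E,A,G,H,C] q_used=1 → run E
t=23: queue=[E,A,G,H,C] q_used=2 → run E
t=24: queue=[A,G,H,C] q_used=0 → run A
t=25: queue=[G,H,C] q_used=0 → run G
t=26: queue=[G,H,C] q_used=1 → run G
t=27: queue=[H,C] q_used=0 → run H
t=28: queue=[H,C] q_used=1 → run H
t=29: queue=[H,C] q_used=2 → run H
t=30: queue=[H,C] q_used=3 → run H
t=31: queue=[C] q_used=0 → run C
t=32: queue=[C] q_used=1 → run C
t=33: queue=[C] q_used=2 → run C
t=34: queue=[C] q_used=3 → run C
t=35: (idle)
t=36: (idle)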